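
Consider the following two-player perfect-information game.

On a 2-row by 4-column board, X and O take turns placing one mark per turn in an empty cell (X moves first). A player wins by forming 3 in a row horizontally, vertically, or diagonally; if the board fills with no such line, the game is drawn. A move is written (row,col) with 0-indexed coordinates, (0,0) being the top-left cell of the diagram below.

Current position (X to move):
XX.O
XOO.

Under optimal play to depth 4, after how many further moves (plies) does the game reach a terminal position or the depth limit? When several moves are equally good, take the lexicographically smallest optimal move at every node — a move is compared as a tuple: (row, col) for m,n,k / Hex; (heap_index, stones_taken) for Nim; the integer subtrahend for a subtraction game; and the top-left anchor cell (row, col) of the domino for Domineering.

p1 X@[XX.O/XOO.]: (0,2)[XXXO/XOO.]+1* (1,3)[XX.O/XOOX]+0
p2 O@[XXXO/XOO.] terminal -1; root [XX.O/XOO.] d4

PV length from [XX.O/XOO.]: 1 ply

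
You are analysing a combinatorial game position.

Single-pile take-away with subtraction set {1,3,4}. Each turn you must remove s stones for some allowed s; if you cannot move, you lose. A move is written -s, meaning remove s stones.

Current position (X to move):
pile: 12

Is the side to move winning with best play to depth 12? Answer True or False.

ply 1, X at 12 | -1=-1→11; -3=+1→9*; -4=-1→8
ply 2, O at 9 | -1=-1→8*; -3=-1→6; -4=-1→5
ply 3, X at 8 | -1=+1→7*; -3=-1→5; -4=-1→4
ply 4, O at 7 | -1=-1→6*; -3=-1→4; -4=-1→3
ply 5, X at 6 | -1=-1→5; -3=-1→3; -4=+1→2*
ply 6, O at 2 | -1=-1→1*
ply 7, X at 1 | -1=+1→0*
ply 8: 0 is terminal -1 (O); from 12 depth 12

X winning at [12]: True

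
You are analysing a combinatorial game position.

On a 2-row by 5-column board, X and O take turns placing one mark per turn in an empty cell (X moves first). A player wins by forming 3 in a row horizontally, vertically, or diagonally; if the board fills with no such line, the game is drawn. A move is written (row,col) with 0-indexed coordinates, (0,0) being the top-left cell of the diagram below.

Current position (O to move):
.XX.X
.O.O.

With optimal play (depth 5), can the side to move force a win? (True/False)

ply 1, O at .XX.X/.O.O. | (0,0)=-1→OXX.X/.O.O.; (0,3)=-1→.XXOX/.O.O.; (1,0)=-1→.XX.X/OO.O.; (1,2)=+1→.XX.X/.OOO.*; (1,4)=-1→.XX.X/.O.OO
ply 2: .XX.X/.OOO. is terminal -1 (X); from .XX.X/.O.O. depth 5

O winning at [.XX.X/.O.O.]: True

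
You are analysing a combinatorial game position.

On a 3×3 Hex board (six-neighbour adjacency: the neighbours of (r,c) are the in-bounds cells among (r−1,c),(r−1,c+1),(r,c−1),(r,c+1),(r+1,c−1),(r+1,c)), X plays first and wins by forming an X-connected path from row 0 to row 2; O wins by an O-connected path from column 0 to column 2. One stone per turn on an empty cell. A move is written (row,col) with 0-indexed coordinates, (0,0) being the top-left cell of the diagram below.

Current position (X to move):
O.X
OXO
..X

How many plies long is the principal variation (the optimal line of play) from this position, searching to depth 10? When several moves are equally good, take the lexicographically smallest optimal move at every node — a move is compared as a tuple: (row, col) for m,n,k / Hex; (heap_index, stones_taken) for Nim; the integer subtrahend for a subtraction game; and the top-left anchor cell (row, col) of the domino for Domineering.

p1 X@[O.X/OXO/..X]: (0,1)[OXX/OXO/..X]+1* (2,0)[O.X/OXO/X.X]+1 (2,1)[O.X/OXO/.XX]+1
p2 O@[OXX/OXO/..X]: (2,0)[OXX/OXO/O.X]-1* (2,1)[OXX/OXO/.OX]-1
p3 X@[OXX/OXO/O.X]: (2,1)[OXX/OXO/OXX]+1*
p4 O@[OXX/OXO/OXX] terminal -1; root [O.X/OXO/..X] d10

PV length from [O.X/OXO/..X]: 3 plies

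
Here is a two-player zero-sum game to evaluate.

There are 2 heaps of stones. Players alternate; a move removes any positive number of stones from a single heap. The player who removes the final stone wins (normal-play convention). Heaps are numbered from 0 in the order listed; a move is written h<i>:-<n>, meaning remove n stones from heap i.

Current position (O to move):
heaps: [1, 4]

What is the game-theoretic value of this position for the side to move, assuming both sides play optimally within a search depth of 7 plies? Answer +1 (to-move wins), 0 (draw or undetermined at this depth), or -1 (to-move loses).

p1 O@[(1,4)]: h0:-1[(0,4)]-1 h1:-1[(1,3)]-1 h1:-2[(1,2)]-1 h1:-3[(1,1)]+1* h1:-4[(1,0)]-1
p2 X@[(1,1)]: h0:-1[(0,1)]-1* h1:-1[(1,0)]-1
p3 O@[(0,1)]: h1:-1[(0,0)]+1*
p4 X@[(0,0)] terminal -1; root [(1,4)] d7

value((1,4), O) = +1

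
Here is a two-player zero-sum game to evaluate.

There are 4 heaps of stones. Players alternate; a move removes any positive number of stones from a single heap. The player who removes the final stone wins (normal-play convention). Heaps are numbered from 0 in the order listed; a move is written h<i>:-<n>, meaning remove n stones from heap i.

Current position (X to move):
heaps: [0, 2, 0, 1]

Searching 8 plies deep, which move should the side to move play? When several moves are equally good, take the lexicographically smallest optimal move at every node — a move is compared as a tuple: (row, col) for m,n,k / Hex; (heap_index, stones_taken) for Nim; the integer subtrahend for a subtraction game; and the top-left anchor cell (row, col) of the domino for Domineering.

X's best at [(0,2,0,1)]: h1:-1

[(0,2,0,1)] X move#1: h1:-1:+1/(0,1,0,1)*, h1:-2:-1/(0,0,0,1), h3:-1:-1/(0,2,0,0)
[(0,1,0,1)] O move#2: h1:-1:-1/(0,0,0,1)*, h3:-1:-1/(0,1,0,0)
[(0,0,0,1)] X move#3: h3:-1:+1/(0,0,0,0)*
[(0,0,0,0)] end (terminal -1, O#4); searched (0,2,0,1) to 8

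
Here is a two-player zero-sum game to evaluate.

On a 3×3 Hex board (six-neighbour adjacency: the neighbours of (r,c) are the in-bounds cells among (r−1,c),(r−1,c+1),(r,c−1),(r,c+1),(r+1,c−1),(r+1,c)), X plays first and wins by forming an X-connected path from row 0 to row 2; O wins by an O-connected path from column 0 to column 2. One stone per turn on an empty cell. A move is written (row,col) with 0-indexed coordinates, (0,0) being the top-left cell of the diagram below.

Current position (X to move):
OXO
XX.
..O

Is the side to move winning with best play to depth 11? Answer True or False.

X winning at [OXO/XX./..O]: True

[OXO/XX./..O] X move#1: (1,2):+1/OXO/XXX/..O*, (2,0):+1/OXO/XX./X.O, (2,1):+1/OXO/XX./.XO
[OXO/XXX/..O] O move#2: (2,0):-1/OXO/XXX/O.O*, (2,1):-1/OXO/XXX/.OO
[OXO/XXX/O.O] X move#3: (2,1):+1/OXO/XXX/OXO*
[OXO/XXX/OXO] end (terminal -1, O#4); searched OXO/XX./..O to 11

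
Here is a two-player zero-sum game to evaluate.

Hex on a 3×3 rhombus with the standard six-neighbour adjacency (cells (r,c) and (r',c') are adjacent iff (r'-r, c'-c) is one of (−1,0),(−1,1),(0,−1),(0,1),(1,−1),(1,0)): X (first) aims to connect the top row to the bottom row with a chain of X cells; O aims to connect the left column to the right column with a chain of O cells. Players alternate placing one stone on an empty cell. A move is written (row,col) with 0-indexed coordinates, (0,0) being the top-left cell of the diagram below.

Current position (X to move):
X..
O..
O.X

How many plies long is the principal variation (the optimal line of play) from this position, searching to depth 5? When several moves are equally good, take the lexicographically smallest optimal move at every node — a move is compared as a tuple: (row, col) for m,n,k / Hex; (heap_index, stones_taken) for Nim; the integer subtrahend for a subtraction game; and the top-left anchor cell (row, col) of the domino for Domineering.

PV length from [X../O../O.X]: 5 plies

[X../O../O.X] X move#1: (0,1):-1/XX./O../O.X, (0,2):-1/X.X/O../O.X, (1,1):+1/X../OX./O.X*, (1,2):-1/X../O.X/O.X, (2,1):-1/X../O../OXX
[X../OX./O.X] O move#2: (0,1):-1/XO./OX./O.X*, (0,2):-1/X.O/OX./O.X, (1,2):-1/X../OXO/O.X, (2,1):-1/X../OX./OOX
[XO./OX./O.X] X move#3: (0,2):+1/XOX/OX./O.X*, (1,2):-1/XO./OXX/O.X, (2,1):-1/XO./OX./OXX
[XOX/OX./O.X] O move#4: (1,2):-1/XOX/OXO/O.X*, (2,1):-1/XOX/OX./OOX
[XOX/OXO/O.X] X move#5: (2,1):+1/XOX/OXO/OXX*
[XOX/OXO/OXX] end (terminal -1, O#6); searched X../O../O.X to 5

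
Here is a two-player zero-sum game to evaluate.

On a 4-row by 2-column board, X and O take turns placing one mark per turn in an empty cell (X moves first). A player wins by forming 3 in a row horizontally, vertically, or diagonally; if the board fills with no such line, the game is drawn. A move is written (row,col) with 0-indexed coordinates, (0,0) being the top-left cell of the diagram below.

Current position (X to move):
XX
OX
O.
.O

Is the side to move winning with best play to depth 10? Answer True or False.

ply 1, X at XX/OX/O./.O | (2,1)=+1→XX/OX/OX/.O*; (3,0)=+0→XX/OX/O./XO
ply 2: XX/OX/OX/.O is terminal -1 (O); from XX/OX/O./.O depth 10

X winning at [XX/OX/O./.O]: True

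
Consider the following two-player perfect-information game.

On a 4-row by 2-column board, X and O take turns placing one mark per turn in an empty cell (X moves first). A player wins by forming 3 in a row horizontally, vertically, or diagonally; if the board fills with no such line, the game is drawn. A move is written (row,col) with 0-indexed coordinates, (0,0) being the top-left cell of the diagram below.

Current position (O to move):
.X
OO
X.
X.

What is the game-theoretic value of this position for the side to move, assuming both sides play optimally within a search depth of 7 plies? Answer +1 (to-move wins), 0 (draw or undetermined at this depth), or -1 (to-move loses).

value(.X/OO/X./X., O) = 0

ply 1, O at .X/OO/X./X. | (0,0)=+0→OX/OO/X./X.*; (2,1)=+0→.X/OO/XO/X.; (3,1)=+0→.X/OO/X./XO
ply 2, X at OX/OO/X./X. | (2,1)=+0→OX/OO/XX/X.*; (3,1)=+0→OX/OO/X./XX
ply 3, O at OX/OO/XX/X. | (3,1)=+0→OX/OO/XX/XO*
ply 4: OX/OO/XX/XO is terminal +0 (X); from .X/OO/X./X. depth 7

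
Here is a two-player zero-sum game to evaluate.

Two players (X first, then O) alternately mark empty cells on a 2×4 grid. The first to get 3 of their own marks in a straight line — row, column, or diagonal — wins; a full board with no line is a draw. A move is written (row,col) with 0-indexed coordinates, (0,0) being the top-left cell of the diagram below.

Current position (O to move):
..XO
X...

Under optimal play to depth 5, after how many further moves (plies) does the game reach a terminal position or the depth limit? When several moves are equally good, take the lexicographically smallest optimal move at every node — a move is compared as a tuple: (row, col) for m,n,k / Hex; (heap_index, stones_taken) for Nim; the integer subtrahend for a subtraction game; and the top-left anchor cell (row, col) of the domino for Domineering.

ply 1, O at ..XO/X... | (0,0)=+0→O.XO/X...*; (0,1)=+0→.OXO/X...; (1,1)=+0→..XO/XO..; (1,2)=+0→..XO/X.O.; (1,3)=+0→..XO/X..O
ply 2, X at O.XO/X... | (0,1)=+0→OXXO/X...*; (1,1)=+0→O.XO/XX..; (1,2)=+0→O.XO/X.X.; (1,3)=+0→O.XO/X..X
ply 3, O at OXXO/X... | (1,1)=+0→OXXO/XO..*; (1,2)=+0→OXXO/X.O.; (1,3)=+0→OXXO/X..O
ply 4, X at OXXO/XO.. | (1,2)=+0→OXXO/XOX.*; (1,3)=+0→OXXO/XO.X
ply 5, O at OXXO/XOX. | (1,3)=+0→OXXO/XOXO*
ply 6: OXXO/XOXO is terminal +0 (X); from ..XO/X... depth 5

PV length from [..XO/X...]: 5 plies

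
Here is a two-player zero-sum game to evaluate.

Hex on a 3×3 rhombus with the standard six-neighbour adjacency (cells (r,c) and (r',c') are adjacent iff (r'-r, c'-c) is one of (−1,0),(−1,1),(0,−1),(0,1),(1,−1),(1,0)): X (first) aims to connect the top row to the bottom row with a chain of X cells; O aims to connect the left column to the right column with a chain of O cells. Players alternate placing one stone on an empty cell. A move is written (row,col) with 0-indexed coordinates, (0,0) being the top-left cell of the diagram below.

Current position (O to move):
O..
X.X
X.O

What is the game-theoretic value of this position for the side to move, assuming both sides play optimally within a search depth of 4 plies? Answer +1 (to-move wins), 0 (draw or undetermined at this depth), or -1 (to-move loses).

p1 O@[O../X.X/X.O]: (0,1)[OO./X.X/X.O]-1* (0,2)[O.O/X.X/X.O]-1 (1,1)[O../XOX/X.O]-1 (2,1)[O../X.X/XOO]-1
p2 X@[OO./X.X/X.O]: (0,2)[OOX/X.X/X.O]+1* (1,1)[OO./XXX/X.O]-1 (2,1)[OO./X.X/XXO]-1
p3 O@[OOX/X.X/X.O]: (1,1)[OOX/XOX/X.O]-1* (2,1)[OOX/X.X/XOO]-1
p4 X@[OOX/XOX/X.O]: (2,1)[OOX/XOX/XXO]+1*
p5 O@[OOX/XOX/XXO] terminal -1; root [O../X.X/X.O] d4

value(O../X.X/X.O, O) = -1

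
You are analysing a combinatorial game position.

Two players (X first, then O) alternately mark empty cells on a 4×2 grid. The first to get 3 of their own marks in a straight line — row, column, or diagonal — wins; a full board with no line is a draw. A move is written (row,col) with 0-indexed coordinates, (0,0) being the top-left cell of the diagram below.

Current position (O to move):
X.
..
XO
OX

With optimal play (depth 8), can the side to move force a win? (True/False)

O winning at [X./../XO/OX]: False

[X./../XO/OX] O move#1: (0,1):-1/XO/../XO/OX, (1,0):+0/X./O./XO/OX*, (1,1):-1/X./.O/XO/OX
[X./O./XO/OX] X move#2: (0,1):+0/XX/O./XO/OX*, (1,1):+0/X./OX/XO/OX
[XX/O./XO/OX] O move#3: (1,1):+0/XX/OO/XO/OX*
[XX/OO/XO/OX] end (terminal +0, X#4); searched X./../XO/OX to 8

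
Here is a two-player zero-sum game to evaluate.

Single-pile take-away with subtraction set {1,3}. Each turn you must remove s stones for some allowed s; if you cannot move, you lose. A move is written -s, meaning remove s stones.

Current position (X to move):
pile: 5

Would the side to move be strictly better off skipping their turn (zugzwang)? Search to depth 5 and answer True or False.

zugzwang(5, X) = False

ply 1, X at 5 | -1=+1→4*; -3=+1→2
ply 2, O at 4 | -1=-1→3*; -3=-1→1
ply 3, X at 3 | -1=+1→2*; -3=+1→0
ply 4, O at 2 | -1=-1→1*
ply 5, X at 1 | -1=+1→0*
ply 6: 0 is terminal -1 (O); from 5 depth 5
pass branch (O moves first from the same position):
  | ply 1, O at 5 | -1=+1→4*; -3=+1→2
  | ply 2, X at 4 | -1=-1→3*; -3=-1→1
  | ply 3, O at 3 | -1=+1→2*; -3=+1→0
  | ply 4, X at 2 | -1=-1→1*
  | ply 5, O at 1 | -1=+1→0*
  | ply 6: 0 is terminal -1 (X); from 5 depth 5
X moving scores +1; X passing scores -1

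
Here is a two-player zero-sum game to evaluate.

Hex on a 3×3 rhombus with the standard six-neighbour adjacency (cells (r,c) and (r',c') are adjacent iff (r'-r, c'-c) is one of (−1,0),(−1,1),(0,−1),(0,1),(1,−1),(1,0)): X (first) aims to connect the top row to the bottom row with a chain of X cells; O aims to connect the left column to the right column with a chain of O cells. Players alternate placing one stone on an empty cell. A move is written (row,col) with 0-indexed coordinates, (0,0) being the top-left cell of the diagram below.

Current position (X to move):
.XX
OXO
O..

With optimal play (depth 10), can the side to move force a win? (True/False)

p1 X@[.XX/OXO/O..]: (0,0)[XXX/OXO/O..]-1 (2,1)[.XX/OXO/OX.]+1* (2,2)[.XX/OXO/O.X]-1
p2 O@[.XX/OXO/OX.] terminal -1; root [.XX/OXO/O..] d10

X winning at [.XX/OXO/O..]: True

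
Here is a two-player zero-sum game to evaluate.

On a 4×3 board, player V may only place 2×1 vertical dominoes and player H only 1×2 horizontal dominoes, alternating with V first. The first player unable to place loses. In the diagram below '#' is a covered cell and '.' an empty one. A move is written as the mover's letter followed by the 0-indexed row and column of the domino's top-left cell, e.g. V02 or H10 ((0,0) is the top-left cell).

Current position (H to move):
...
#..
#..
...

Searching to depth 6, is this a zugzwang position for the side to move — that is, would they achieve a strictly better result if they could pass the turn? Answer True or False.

zugzwang(.../#../#../..., H) = False

ply 1, H at .../#../#../... | H00=-1→##./#../#../...*; H01=-1→.##/#../#../...; H11=-1→.../###/#../...; H21=-1→.../#../###/...; H30=-1→.../#../#../##.; H31=-1→.../#../#../.##
ply 2, V at ##./#../#../... | V02=-1→###/#.#/#../...; V11=+1→##./##./##./...*; V12=+1→##./#.#/#.#/...; V21=+1→##./#../##./.#.; V22=+1→##./#../#.#/..#
ply 3, H at ##./##./##./... | H30=-1→##./##./##./##.*; H31=-1→##./##./##./.##
ply 4, V at ##./##./##./##. | V02=+1→###/###/##./##.*; V12=+1→##./###/###/##.; V22=+1→##./##./###/###
ply 5: ###/###/##./##. is terminal -1 (H); from .../#../#../... depth 6
suppose H passes — search the same position with V to move:
pass> ply 1, V at .../#../#../... | V01=-1→.#./##./#../...; V02=-1→..#/#.#/#../...; V11=-1→.../##./##./...; V12=+1→.../#.#/#.#/...*; V21=-1→.../#../##./.#.; V22=-1→.../#../#.#/..#
pass> ply 2, H at .../#.#/#.#/... | H00=-1→##./#.#/#.#/...*; H01=-1→.##/#.#/#.#/...; H30=-1→.../#.#/#.#/##.; H31=-1→.../#.#/#.#/.##
pass> ply 3, V at ##./#.#/#.#/... | V11=-1→##./###/###/...; V21=+1→##./#.#/###/.#.*
pass> ply 4: ##./#.#/###/.#. is terminal -1 (H); from .../#../#../... depth 6
for H: play -1, pass -1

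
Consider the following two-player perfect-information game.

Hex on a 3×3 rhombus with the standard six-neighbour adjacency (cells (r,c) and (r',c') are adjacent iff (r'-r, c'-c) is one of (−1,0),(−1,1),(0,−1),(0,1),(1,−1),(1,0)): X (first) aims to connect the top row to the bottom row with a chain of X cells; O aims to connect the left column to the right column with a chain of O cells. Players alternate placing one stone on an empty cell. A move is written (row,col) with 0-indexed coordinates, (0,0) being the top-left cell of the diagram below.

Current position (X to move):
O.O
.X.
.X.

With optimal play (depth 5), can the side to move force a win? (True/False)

X winning at [O.O/.X./.X.]: True

[O.O/.X./.X.] X move#1: (0,1):+1/OXO/.X./.X.*, (1,0):-1/O.O/XX./.X., (1,2):-1/O.O/.XX/.X., (2,0):-1/O.O/.X./XX., (2,2):-1/O.O/.X./.XX
[OXO/.X./.X.] end (terminal -1, O#2); searched O.O/.X./.X. to 5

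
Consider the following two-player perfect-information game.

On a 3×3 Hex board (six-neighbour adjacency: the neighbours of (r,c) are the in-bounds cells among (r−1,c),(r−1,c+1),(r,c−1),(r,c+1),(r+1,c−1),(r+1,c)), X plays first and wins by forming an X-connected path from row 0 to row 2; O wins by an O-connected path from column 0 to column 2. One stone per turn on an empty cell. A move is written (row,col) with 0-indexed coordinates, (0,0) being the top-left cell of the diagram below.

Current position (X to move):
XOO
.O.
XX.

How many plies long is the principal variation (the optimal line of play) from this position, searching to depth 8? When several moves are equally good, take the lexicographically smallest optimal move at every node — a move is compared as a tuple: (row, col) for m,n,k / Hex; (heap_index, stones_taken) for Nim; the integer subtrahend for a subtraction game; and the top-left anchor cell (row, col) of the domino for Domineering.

p1 X@[XOO/.O./XX.]: (1,0)[XOO/XO./XX.]+1* (1,2)[XOO/.OX/XX.]-1 (2,2)[XOO/.O./XXX]-1
p2 O@[XOO/XO./XX.] terminal -1; root [XOO/.O./XX.] d8

PV length from [XOO/.O./XX.]: 1 ply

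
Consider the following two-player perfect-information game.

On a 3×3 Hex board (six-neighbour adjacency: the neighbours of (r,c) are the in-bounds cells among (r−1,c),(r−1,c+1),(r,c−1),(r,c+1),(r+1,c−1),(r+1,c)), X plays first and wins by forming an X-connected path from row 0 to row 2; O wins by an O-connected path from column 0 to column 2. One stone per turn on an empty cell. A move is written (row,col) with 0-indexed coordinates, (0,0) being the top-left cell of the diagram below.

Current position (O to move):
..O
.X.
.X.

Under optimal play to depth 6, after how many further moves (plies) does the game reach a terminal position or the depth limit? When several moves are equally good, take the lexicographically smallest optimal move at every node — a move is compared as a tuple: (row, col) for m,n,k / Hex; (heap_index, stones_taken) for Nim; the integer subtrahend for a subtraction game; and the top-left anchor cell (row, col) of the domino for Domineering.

PV length from [..O/.X./.X.]: 3 plies

p1 O@[..O/.X./.X.]: (0,0)[O.O/.X./.X.]-1 (0,1)[.OO/.X./.X.]+1* (1,0)[..O/OX./.X.]-1 (1,2)[..O/.XO/.X.]-1 (2,0)[..O/.X./OX.]-1 (2,2)[..O/.X./.XO]-1
p2 X@[.OO/.X./.X.]: (0,0)[XOO/.X./.X.]-1* (1,0)[.OO/XX./.X.]-1 (1,2)[.OO/.XX/.X.]-1 (2,0)[.OO/.X./XX.]-1 (2,2)[.OO/.X./.XX]-1
p3 O@[XOO/.X./.X.]: (1,0)[XOO/OX./.X.]+1* (1,2)[XOO/.XO/.X.]-1 (2,0)[XOO/.X./OX.]-1 (2,2)[XOO/.X./.XO]-1
p4 X@[XOO/OX./.X.] terminal -1; root [..O/.X./.X.] d6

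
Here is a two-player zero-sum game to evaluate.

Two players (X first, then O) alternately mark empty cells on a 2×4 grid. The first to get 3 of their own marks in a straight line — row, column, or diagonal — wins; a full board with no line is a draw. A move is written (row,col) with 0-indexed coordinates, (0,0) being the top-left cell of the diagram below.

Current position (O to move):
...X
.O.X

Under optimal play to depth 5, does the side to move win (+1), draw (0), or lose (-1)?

[...X/.O.X] O move#1: (0,0):+0/O..X/.O.X*, (0,1):+0/.O.X/.O.X, (0,2):+0/..OX/.O.X, (1,0):+0/...X/OO.X, (1,2):+0/...X/.OOX
[O..X/.O.X] X move#2: (0,1):+0/OX.X/.O.X*, (0,2):+0/O.XX/.O.X, (1,0):+0/O..X/XO.X, (1,2):+0/O..X/.OXX
[OX.X/.O.X] O move#3: (0,2):+0/OXOX/.O.X*, (1,0):-1/OX.X/OO.X, (1,2):-1/OX.X/.OOX
[OXOX/.O.X] X move#4: (1,0):+0/OXOX/XO.X*, (1,2):+0/OXOX/.OXX
[OXOX/XO.X] O move#5: (1,2):+0/OXOX/XOOX*
[OXOX/XOOX] end (terminal +0, X#6); searched ...X/.O.X to 5

value(...X/.O.X, O) = 0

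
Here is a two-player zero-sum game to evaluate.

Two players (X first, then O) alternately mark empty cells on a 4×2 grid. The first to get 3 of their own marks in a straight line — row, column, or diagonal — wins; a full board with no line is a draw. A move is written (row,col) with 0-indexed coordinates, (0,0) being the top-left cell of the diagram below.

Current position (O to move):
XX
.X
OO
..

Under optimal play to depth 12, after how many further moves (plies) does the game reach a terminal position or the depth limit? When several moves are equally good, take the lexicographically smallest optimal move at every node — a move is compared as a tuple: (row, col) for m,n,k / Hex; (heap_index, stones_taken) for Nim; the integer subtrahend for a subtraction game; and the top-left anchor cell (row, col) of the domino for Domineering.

PV length from [XX/.X/OO/..]: 3 plies

[XX/.X/OO/..] O move#1: (1,0):+0/XX/OX/OO/..*, (3,0):+0/XX/.X/OO/O., (3,1):+0/XX/.X/OO/.O
[XX/OX/OO/..] X move#2: (3,0):+0/XX/OX/OO/X.*, (3,1):-1/XX/OX/OO/.X
[XX/OX/OO/X.] O move#3: (3,1):+0/XX/OX/OO/XO*
[XX/OX/OO/XO] end (terminal +0, X#4); searched XX/.X/OO/.. to 12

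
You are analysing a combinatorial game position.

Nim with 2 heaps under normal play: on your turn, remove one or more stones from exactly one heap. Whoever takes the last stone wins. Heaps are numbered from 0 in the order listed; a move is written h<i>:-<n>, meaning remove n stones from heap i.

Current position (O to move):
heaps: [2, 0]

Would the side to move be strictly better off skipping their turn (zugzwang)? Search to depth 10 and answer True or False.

p1 O@[(2,0)]: h0:-1[(1,0)]-1 h0:-2[(0,0)]+1*
p2 X@[(0,0)] terminal -1; root [(2,0)] d10
if O skipped the turn, X would face:
~ p1 X@[(2,0)]: h0:-1[(1,0)]-1 h0:-2[(0,0)]+1*
~ p2 O@[(0,0)] terminal -1; root [(2,0)] d10
compare (O): move=+1 vs pass=-1

zugzwang((2,0), O) = False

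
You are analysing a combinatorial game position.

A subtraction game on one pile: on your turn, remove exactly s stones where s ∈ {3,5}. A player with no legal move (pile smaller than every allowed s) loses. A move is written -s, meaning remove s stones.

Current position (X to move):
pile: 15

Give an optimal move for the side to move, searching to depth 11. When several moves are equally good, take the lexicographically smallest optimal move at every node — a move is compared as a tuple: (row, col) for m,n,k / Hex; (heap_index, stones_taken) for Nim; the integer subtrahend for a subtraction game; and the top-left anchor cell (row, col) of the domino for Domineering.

X's best at [15]: -5

p1 X@[15]: -3[12]-1 -5[10]+1*
p2 O@[10]: -3[7]-1* -5[5]-1
p3 X@[7]: -3[4]-1 -5[2]+1*
p4 O@[2] terminal -1; root [15] d11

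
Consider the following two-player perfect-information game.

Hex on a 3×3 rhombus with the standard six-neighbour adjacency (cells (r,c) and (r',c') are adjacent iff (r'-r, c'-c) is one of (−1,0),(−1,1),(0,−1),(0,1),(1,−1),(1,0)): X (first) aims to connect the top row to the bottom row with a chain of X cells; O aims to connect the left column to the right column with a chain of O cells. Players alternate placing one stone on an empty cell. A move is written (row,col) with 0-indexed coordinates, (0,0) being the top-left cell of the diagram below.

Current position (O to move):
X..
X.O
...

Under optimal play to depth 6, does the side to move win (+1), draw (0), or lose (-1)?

[X../X.O/...] O move#1: (0,1):-1/XO./X.O/..., (0,2):-1/X.O/X.O/..., (1,1):-1/X../XOO/..., (2,0):+1/X../X.O/O..*, (2,1):-1/X../X.O/.O., (2,2):-1/X../X.O/..O
[X../X.O/O..] X move#2: (0,1):-1/XX./X.O/O..*, (0,2):-1/X.X/X.O/O.., (1,1):-1/X../XXO/O.., (2,1):-1/X../X.O/OX., (2,2):-1/X../X.O/O.X
[XX./X.O/O..] O move#3: (0,2):+1/XXO/X.O/O..*, (1,1):+1/XX./XOO/O.., (2,1):+1/XX./X.O/OO., (2,2):+1/XX./X.O/O.O
[XXO/X.O/O..] X move#4: (1,1):-1/XXO/XXO/O..*, (2,1):-1/XXO/X.O/OX., (2,2):-1/XXO/X.O/O.X
[XXO/XXO/O..] O move#5: (2,1):+1/XXO/XXO/OO.*, (2,2):-1/XXO/XXO/O.O
[XXO/XXO/OO.] end (terminal -1, X#6); searched X../X.O/... to 6

value(X../X.O/..., O) = +1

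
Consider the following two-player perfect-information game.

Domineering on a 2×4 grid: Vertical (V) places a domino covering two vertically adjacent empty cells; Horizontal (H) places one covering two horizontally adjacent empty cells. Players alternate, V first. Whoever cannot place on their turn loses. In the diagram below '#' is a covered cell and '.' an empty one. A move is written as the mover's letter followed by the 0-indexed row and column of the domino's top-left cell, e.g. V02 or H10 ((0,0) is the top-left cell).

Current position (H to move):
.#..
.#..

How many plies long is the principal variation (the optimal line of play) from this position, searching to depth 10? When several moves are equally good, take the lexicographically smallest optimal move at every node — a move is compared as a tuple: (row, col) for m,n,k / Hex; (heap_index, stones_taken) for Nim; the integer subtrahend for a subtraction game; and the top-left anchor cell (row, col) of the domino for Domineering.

ply 1, H at .#../.#.. | H02=+1→.###/.#..*; H12=+1→.#../.###
ply 2, V at .###/.#.. | V00=-1→####/##..*
ply 3, H at ####/##.. | H12=+1→####/####*
ply 4: ####/#### is terminal -1 (V); from .#../.#.. depth 10

PV length from [.#../.#..]: 3 plies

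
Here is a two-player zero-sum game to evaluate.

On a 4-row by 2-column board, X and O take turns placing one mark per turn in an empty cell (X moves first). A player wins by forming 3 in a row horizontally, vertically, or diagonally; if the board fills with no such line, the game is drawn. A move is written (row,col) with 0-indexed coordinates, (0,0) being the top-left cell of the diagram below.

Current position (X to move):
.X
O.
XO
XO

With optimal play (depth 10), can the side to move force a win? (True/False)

X winning at [.X/O./XO/XO]: False

p1 X@[.X/O./XO/XO]: (0,0)[XX/O./XO/XO]-1 (1,1)[.X/OX/XO/XO]+0*
p2 O@[.X/OX/XO/XO]: (0,0)[OX/OX/XO/XO]+0*
p3 X@[OX/OX/XO/XO] terminal +0; root [.X/O./XO/XO] d10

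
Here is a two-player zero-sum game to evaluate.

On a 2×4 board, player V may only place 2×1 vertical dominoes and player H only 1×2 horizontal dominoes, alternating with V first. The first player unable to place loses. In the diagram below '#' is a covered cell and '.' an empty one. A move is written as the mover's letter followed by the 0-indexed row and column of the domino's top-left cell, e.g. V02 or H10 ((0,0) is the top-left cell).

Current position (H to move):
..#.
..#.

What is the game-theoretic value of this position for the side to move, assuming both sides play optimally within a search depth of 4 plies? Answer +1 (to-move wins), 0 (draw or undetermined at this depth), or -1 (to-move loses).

ply 1, H at ..#./..#. | H00=+1→###./..#.*; H10=+1→..#./###.
ply 2, V at ###./..#. | V03=-1→####/..##*
ply 3, H at ####/..## | H10=+1→####/####*
ply 4: ####/#### is terminal -1 (V); from ..#./..#. depth 4

value(..#./..#., H) = +1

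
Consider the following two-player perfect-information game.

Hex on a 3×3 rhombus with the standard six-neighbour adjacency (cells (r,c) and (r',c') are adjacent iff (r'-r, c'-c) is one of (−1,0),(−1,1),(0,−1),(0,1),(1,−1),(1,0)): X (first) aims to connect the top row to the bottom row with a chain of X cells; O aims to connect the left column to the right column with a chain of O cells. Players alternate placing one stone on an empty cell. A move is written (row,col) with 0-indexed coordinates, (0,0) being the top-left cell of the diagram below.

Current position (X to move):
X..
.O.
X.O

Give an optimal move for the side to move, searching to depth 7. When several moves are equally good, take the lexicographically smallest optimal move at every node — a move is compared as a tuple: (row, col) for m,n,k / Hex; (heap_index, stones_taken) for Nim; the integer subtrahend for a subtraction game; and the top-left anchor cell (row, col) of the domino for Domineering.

X's best at [X../.O./X.O]: (1,0)

[X../.O./X.O] X move#1: (0,1):-1/XX./.O./X.O, (0,2):-1/X.X/.O./X.O, (1,0):+1/X../XO./X.O*, (1,2):-1/X../.OX/X.O, (2,1):-1/X../.O./XXO
[X../XO./X.O] end (terminal -1, O#2); searched X../.O./X.O to 7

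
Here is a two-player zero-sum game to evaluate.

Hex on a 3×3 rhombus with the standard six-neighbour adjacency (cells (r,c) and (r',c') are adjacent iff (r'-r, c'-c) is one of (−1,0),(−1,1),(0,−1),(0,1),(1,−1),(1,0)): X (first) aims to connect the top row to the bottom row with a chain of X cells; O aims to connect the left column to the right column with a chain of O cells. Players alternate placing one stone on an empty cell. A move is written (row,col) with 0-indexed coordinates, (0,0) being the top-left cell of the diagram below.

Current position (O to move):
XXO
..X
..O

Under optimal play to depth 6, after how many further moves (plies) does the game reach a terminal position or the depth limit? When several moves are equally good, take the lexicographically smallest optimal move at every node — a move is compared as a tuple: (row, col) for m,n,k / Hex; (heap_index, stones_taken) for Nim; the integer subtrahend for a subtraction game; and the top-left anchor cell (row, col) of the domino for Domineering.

[XXO/..X/..O] O move#1: (1,0):-1/XXO/O.X/..O, (1,1):+1/XXO/.OX/..O*, (2,0):+1/XXO/..X/O.O, (2,1):-1/XXO/..X/.OO
[XXO/.OX/..O] X move#2: (1,0):-1/XXO/XOX/..O*, (2,0):-1/XXO/.OX/X.O, (2,1):-1/XXO/.OX/.XO
[XXO/XOX/..O] O move#3: (2,0):+1/XXO/XOX/O.O*, (2,1):-1/XXO/XOX/.OO
[XXO/XOX/O.O] end (terminal -1, X#4); searched XXO/..X/..O to 6

PV length from [XXO/..X/..O]: 3 plies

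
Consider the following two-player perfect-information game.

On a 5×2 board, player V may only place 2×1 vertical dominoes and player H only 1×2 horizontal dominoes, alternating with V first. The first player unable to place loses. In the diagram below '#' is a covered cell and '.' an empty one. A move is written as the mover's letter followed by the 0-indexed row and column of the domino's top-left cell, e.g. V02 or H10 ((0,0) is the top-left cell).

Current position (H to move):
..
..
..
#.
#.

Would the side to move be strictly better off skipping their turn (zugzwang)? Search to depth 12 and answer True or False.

ply 1, H at ../../../#./#. | H00=-1→##/../../#./#.; H10=+1→../##/../#./#.*; H20=-1→../../##/#./#.
ply 2, V at ../##/../#./#. | V21=-1→../##/.#/##/#.*; V31=-1→../##/../##/##
ply 3, H at ../##/.#/##/#. | H00=+1→##/##/.#/##/#.*
ply 4: ##/##/.#/##/#. is terminal -1 (V); from ../../../#./#. depth 12
if H skipped the turn, V would face:
~ ply 1, V at ../../../#./#. | V00=+1→#./#./../#./#.*; V01=+1→.#/.#/../#./#.; V10=+1→../#./#./#./#.; V11=+1→../.#/.#/#./#.; V21=-1→../../.#/##/#.; V31=-1→../../../##/##
~ ply 2, H at #./#./../#./#. | H20=-1→#./#./##/#./#.*
~ ply 3, V at #./#./##/#./#. | V01=+1→##/##/##/#./#.*; V31=+1→#./#./##/##/##
~ ply 4: ##/##/##/#./#. is terminal -1 (H); from ../../../#./#. depth 12
compare (H): move=+1 vs pass=-1

zugzwang(../../../#./#., H) = False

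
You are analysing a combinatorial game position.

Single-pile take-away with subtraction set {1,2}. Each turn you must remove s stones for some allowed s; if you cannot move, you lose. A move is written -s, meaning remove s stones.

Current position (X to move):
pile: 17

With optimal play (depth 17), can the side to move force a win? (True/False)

p1 X@[17]: -1[16]-1 -2[15]+1*
p2 O@[15]: -1[14]-1* -2[13]-1
p3 X@[14]: -1[13]-1 -2[12]+1*
p4 O@[12]: -1[11]-1* -2[10]-1
p5 X@[11]: -1[10]-1 -2[9]+1*
p6 O@[9]: -1[8]-1* -2[7]-1
p7 X@[8]: -1[7]-1 -2[6]+1*
p8 O@[6]: -1[5]-1* -2[4]-1
p9 X@[5]: -1[4]-1 -2[3]+1*
p10 O@[3]: -1[2]-1* -2[1]-1
p11 X@[2]: -1[1]-1 -2[0]+1*
p12 O@[0] terminal -1; root [17] d17

X winning at [17]: True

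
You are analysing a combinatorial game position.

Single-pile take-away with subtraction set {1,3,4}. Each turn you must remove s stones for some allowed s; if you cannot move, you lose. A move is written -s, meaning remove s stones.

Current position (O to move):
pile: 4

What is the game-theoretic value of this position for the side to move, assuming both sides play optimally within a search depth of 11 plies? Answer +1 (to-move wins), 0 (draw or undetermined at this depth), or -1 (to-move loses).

ply 1, O at 4 | -1=-1→3; -3=-1→1; -4=+1→0*
ply 2: 0 is terminal -1 (X); from 4 depth 11

value(4, O) = +1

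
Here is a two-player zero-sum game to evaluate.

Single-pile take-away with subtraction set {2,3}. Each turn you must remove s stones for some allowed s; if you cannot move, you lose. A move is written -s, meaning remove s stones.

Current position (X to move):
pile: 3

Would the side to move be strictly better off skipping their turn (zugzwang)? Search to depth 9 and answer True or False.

[3] X move#1: -2:+1/1*, -3:+1/0
[1] end (terminal -1, O#2); searched 3 to 9
pass branch (O moves first from the same position):
  | [3] O move#1: -2:+1/1*, -3:+1/0
  | [1] end (terminal -1, X#2); searched 3 to 9
X moving scores +1; X passing scores -1

zugzwang(3, X) = False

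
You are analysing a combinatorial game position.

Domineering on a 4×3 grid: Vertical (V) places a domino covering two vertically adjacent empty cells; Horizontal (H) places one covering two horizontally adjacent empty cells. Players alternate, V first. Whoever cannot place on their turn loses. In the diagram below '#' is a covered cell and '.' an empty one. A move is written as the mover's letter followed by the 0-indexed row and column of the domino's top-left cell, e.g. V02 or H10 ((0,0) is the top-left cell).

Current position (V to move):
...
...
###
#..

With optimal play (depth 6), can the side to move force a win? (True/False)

V winning at [.../.../###/#..]: True

p1 V@[.../.../###/#..]: V00[#../#../###/#..]-1 V01[.#./.#./###/#..]+1* V02[..#/..#/###/#..]-1
p2 H@[.#./.#./###/#..]: H31[.#./.#./###/###]-1*
p3 V@[.#./.#./###/###]: V00[##./##./###/###]+1* V02[.##/.##/###/###]+1
p4 H@[##./##./###/###] terminal -1; root [.../.../###/#..] d6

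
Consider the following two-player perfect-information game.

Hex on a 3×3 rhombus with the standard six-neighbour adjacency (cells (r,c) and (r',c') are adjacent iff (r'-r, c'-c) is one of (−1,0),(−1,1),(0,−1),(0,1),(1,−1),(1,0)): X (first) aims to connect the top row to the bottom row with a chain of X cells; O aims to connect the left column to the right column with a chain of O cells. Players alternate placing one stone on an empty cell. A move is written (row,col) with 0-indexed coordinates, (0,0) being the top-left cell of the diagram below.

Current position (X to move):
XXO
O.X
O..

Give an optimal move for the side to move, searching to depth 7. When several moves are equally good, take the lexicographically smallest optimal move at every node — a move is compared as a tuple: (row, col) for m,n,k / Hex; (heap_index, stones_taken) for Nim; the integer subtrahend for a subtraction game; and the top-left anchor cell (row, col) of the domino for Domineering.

X's best at [XXO/O.X/O..]: (1,1)

ply 1, X at XXO/O.X/O.. | (1,1)=+1→XXO/OXX/O..*; (2,1)=-1→XXO/O.X/OX.; (2,2)=-1→XXO/O.X/O.X
ply 2, O at XXO/OXX/O.. | (2,1)=-1→XXO/OXX/OO.*; (2,2)=-1→XXO/OXX/O.O
ply 3, X at XXO/OXX/OO. | (2,2)=+1→XXO/OXX/OOX*
ply 4: XXO/OXX/OOX is terminal -1 (O); from XXO/O.X/O.. depth 7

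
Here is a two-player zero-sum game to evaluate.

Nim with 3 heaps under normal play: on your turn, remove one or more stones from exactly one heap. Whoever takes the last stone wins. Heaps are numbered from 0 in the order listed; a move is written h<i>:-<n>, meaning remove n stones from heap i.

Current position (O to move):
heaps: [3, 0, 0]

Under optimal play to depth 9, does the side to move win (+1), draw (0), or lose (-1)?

ply 1, O at (3,0,0) | h0:-1=-1→(2,0,0); h0:-2=-1→(1,0,0); h0:-3=+1→(0,0,0)*
ply 2: (0,0,0) is terminal -1 (X); from (3,0,0) depth 9

value((3,0,0), O) = +1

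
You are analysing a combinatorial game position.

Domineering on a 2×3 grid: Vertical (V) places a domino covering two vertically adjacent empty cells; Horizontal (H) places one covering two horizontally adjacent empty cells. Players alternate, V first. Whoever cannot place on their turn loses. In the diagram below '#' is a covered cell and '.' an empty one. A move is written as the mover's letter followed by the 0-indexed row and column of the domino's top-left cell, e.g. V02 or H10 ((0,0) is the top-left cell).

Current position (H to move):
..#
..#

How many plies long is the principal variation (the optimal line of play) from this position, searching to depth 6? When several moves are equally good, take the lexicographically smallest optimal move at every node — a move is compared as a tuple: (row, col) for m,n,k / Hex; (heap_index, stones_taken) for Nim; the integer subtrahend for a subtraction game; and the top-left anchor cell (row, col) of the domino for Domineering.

PV length from [..#/..#]: 1 ply

[..#/..#] H move#1: H00:+1/###/..#*, H10:+1/..#/###
[###/..#] end (terminal -1, V#2); searched ..#/..# to 6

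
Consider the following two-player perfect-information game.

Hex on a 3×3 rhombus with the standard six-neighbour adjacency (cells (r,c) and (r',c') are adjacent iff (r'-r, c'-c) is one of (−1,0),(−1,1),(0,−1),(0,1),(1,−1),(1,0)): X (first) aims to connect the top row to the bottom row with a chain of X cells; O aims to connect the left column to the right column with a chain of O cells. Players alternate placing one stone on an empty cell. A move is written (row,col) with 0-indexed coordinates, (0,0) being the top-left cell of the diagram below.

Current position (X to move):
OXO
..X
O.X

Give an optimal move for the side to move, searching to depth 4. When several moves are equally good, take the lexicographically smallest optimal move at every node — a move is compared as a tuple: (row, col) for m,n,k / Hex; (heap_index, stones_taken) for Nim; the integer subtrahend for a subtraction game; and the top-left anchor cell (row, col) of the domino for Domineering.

X's best at [OXO/..X/O.X]: (1,1)

p1 X@[OXO/..X/O.X]: (1,0)[OXO/X.X/O.X]-1 (1,1)[OXO/.XX/O.X]+1* (2,1)[OXO/..X/OXX]-1
p2 O@[OXO/.XX/O.X] terminal -1; root [OXO/..X/O.X] d4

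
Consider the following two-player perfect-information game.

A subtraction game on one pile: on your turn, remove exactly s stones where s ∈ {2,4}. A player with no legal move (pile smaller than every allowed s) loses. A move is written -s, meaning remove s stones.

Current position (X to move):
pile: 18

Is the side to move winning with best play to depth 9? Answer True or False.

[18] X move#1: -2:-1/16*, -4:-1/14
[16] O move#2: -2:-1/14, -4:+1/12*
[12] X move#3: -2:-1/10*, -4:-1/8
[10] O move#4: -2:-1/8, -4:+1/6*
[6] X move#5: -2:-1/4*, -4:-1/2
[4] O move#6: -2:-1/2, -4:+1/0*
[0] end (terminal -1, X#7); searched 18 to 9

X winning at [18]: False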